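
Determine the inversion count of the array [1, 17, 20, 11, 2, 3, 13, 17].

Finding inversions in [1, 17, 20, 11, 2, 3, 13, 17]:

(1, 3): arr[1]=17 > arr[3]=11
(1, 4): arr[1]=17 > arr[4]=2
(1, 5): arr[1]=17 > arr[5]=3
(1, 6): arr[1]=17 > arr[6]=13
(2, 3): arr[2]=20 > arr[3]=11
(2, 4): arr[2]=20 > arr[4]=2
(2, 5): arr[2]=20 > arr[5]=3
(2, 6): arr[2]=20 > arr[6]=13
(2, 7): arr[2]=20 > arr[7]=17
(3, 4): arr[3]=11 > arr[4]=2
(3, 5): arr[3]=11 > arr[5]=3

Total inversions: 11

The array has 11 inversion(s): (1,3), (1,4), (1,5), (1,6), (2,3), (2,4), (2,5), (2,6), (2,7), (3,4), (3,5). Each pair (i,j) satisfies i < j and arr[i] > arr[j].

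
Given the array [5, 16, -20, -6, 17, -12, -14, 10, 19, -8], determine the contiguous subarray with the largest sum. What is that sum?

Using Kadane's algorithm on [5, 16, -20, -6, 17, -12, -14, 10, 19, -8]:

Scanning through the array:
Position 1 (value 16): max_ending_here = 21, max_so_far = 21
Position 2 (value -20): max_ending_here = 1, max_so_far = 21
Position 3 (value -6): max_ending_here = -5, max_so_far = 21
Position 4 (value 17): max_ending_here = 17, max_so_far = 21
Position 5 (value -12): max_ending_here = 5, max_so_far = 21
Position 6 (value -14): max_ending_here = -9, max_so_far = 21
Position 7 (value 10): max_ending_here = 10, max_so_far = 21
Position 8 (value 19): max_ending_here = 29, max_so_far = 29
Position 9 (value -8): max_ending_here = 21, max_so_far = 29

Maximum subarray: [10, 19]
Maximum sum: 29

The maximum subarray is [10, 19] with sum 29. This subarray runs from index 7 to index 8.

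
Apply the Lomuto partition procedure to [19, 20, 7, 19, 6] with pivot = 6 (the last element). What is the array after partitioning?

Lomuto partition with pivot = 6:

Initial array: [19, 20, 7, 19, 6]

arr[0]=19 > 6: no swap
arr[1]=20 > 6: no swap
arr[2]=7 > 6: no swap
arr[3]=19 > 6: no swap

Place pivot at position 0: [6, 20, 7, 19, 19]
Pivot position: 0

After partitioning with pivot 6, the array becomes [6, 20, 7, 19, 19]. The pivot is placed at index 0. All elements to the left of the pivot are <= 6, and all elements to the right are > 6.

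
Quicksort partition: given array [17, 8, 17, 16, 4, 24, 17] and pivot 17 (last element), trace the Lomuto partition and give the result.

Lomuto partition with pivot = 17:

Initial array: [17, 8, 17, 16, 4, 24, 17]

arr[0]=17 <= 17: swap with position 0, array becomes [17, 8, 17, 16, 4, 24, 17]
arr[1]=8 <= 17: swap with position 1, array becomes [17, 8, 17, 16, 4, 24, 17]
arr[2]=17 <= 17: swap with position 2, array becomes [17, 8, 17, 16, 4, 24, 17]
arr[3]=16 <= 17: swap with position 3, array becomes [17, 8, 17, 16, 4, 24, 17]
arr[4]=4 <= 17: swap with position 4, array becomes [17, 8, 17, 16, 4, 24, 17]
arr[5]=24 > 17: no swap

Place pivot at position 5: [17, 8, 17, 16, 4, 17, 24]
Pivot position: 5

After partitioning with pivot 17, the array becomes [17, 8, 17, 16, 4, 17, 24]. The pivot is placed at index 5. All elements to the left of the pivot are <= 17, and all elements to the right are > 17.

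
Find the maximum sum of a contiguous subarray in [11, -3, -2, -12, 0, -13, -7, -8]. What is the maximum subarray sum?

Using Kadane's algorithm on [11, -3, -2, -12, 0, -13, -7, -8]:

Scanning through the array:
Position 1 (value -3): max_ending_here = 8, max_so_far = 11
Position 2 (value -2): max_ending_here = 6, max_so_far = 11
Position 3 (value -12): max_ending_here = -6, max_so_far = 11
Position 4 (value 0): max_ending_here = 0, max_so_far = 11
Position 5 (value -13): max_ending_here = -13, max_so_far = 11
Position 6 (value -7): max_ending_here = -7, max_so_far = 11
Position 7 (value -8): max_ending_here = -8, max_so_far = 11

Maximum subarray: [11]
Maximum sum: 11

The maximum subarray is [11] with sum 11. This subarray runs from index 0 to index 0.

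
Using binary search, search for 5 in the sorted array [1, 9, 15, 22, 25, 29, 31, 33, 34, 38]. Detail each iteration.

Binary search for 5 in [1, 9, 15, 22, 25, 29, 31, 33, 34, 38]:

lo=0, hi=9, mid=4, arr[mid]=25 -> 25 > 5, search left half
lo=0, hi=3, mid=1, arr[mid]=9 -> 9 > 5, search left half
lo=0, hi=0, mid=0, arr[mid]=1 -> 1 < 5, search right half
lo=1 > hi=0, target 5 not found

Binary search determines that 5 is not in the array after 3 comparisons. The search space was exhausted without finding the target.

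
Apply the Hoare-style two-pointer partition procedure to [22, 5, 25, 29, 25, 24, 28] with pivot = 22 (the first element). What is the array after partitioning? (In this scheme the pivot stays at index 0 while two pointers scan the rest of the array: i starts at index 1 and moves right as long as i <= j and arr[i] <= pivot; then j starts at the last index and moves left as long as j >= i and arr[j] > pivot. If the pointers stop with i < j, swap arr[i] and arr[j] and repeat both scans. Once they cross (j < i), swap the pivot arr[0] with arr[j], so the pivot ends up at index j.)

Hoare-style two-pointer partition with pivot = 22:

Initial array: [22, 5, 25, 29, 25, 24, 28]

Pointers start at i = 1, j = 6.
i ends at 2, j ends at 1: the pointers have crossed (j < i), so scanning stops.

Swap pivot arr[0] with arr[1] to place pivot at position 1: [5, 22, 25, 29, 25, 24, 28]
Pivot position: 1

After partitioning with pivot 22, the array becomes [5, 22, 25, 29, 25, 24, 28]. The pivot is placed at index 1. All elements to the left of the pivot are <= 22, and all elements to the right are > 22.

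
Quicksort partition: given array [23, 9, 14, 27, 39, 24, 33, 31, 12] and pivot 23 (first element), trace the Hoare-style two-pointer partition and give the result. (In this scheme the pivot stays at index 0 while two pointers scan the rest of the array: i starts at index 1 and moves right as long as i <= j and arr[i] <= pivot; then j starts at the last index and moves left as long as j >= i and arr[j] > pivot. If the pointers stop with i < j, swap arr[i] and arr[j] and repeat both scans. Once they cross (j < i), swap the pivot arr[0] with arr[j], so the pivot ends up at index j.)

Hoare-style two-pointer partition with pivot = 23:

Initial array: [23, 9, 14, 27, 39, 24, 33, 31, 12]

Pointers start at i = 1, j = 8.
i stops at index 3 (arr[3]=27 > 23), j stops at index 8 (arr[8]=12 <= 23): swap arr[3] and arr[8], array becomes [23, 9, 14, 12, 39, 24, 33, 31, 27]
i ends at 4, j ends at 3: the pointers have crossed (j < i), so scanning stops.

Swap pivot arr[0] with arr[3] to place pivot at position 3: [12, 9, 14, 23, 39, 24, 33, 31, 27]
Pivot position: 3

After partitioning with pivot 23, the array becomes [12, 9, 14, 23, 39, 24, 33, 31, 27]. The pivot is placed at index 3. All elements to the left of the pivot are <= 23, and all elements to the right are > 23.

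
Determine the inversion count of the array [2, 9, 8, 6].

Finding inversions in [2, 9, 8, 6]:

(1, 2): arr[1]=9 > arr[2]=8
(1, 3): arr[1]=9 > arr[3]=6
(2, 3): arr[2]=8 > arr[3]=6

Total inversions: 3

The array has 3 inversion(s): (1,2), (1,3), (2,3). Each pair (i,j) satisfies i < j and arr[i] > arr[j].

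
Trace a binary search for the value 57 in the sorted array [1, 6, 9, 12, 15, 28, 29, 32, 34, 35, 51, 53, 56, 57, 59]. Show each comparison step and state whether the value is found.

Binary search for 57 in [1, 6, 9, 12, 15, 28, 29, 32, 34, 35, 51, 53, 56, 57, 59]:

lo=0, hi=14, mid=7, arr[mid]=32 -> 32 < 57, search right half
lo=8, hi=14, mid=11, arr[mid]=53 -> 53 < 57, search right half
lo=12, hi=14, mid=13, arr[mid]=57 -> Found target at index 13!

Binary search finds 57 at index 13 after 3 comparisons. The search repeatedly halves the search space by comparing with the middle element.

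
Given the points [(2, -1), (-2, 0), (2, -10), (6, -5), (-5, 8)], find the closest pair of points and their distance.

Computing all pairwise distances among 5 points:

d((2, -1), (-2, 0)) = 4.1231 <-- minimum
d((2, -1), (2, -10)) = 9.0
d((2, -1), (6, -5)) = 5.6569
d((2, -1), (-5, 8)) = 11.4018
d((-2, 0), (2, -10)) = 10.7703
d((-2, 0), (6, -5)) = 9.434
d((-2, 0), (-5, 8)) = 8.544
d((2, -10), (6, -5)) = 6.4031
d((2, -10), (-5, 8)) = 19.3132
d((6, -5), (-5, 8)) = 17.0294

Closest pair: (2, -1) and (-2, 0) with distance 4.1231

The closest pair is (2, -1) and (-2, 0) with Euclidean distance 4.1231. For 5 points, brute-force pairwise comparison is shown above. For large n, the divide-and-conquer algorithm (sort by x, recurse on halves, check the dividing strip) achieves O(n log n).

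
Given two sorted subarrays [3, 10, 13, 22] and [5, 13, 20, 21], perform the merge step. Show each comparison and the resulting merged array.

Merging process:

Compare 3 vs 5: take 3 from left. Merged: [3]
Compare 10 vs 5: take 5 from right. Merged: [3, 5]
Compare 10 vs 13: take 10 from left. Merged: [3, 5, 10]
Compare 13 vs 13: take 13 from left. Merged: [3, 5, 10, 13]
Compare 22 vs 13: take 13 from right. Merged: [3, 5, 10, 13, 13]
Compare 22 vs 20: take 20 from right. Merged: [3, 5, 10, 13, 13, 20]
Compare 22 vs 21: take 21 from right. Merged: [3, 5, 10, 13, 13, 20, 21]
Append remaining from left: [22]. Merged: [3, 5, 10, 13, 13, 20, 21, 22]

Final merged array: [3, 5, 10, 13, 13, 20, 21, 22]
Total comparisons: 7

The merged array is [3, 5, 10, 13, 13, 20, 21, 22], requiring 7 comparisons. The merge step runs in O(n) time where n is the total number of elements.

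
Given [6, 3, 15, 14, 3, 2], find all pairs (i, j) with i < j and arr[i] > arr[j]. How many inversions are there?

Finding inversions in [6, 3, 15, 14, 3, 2]:

(0, 1): arr[0]=6 > arr[1]=3
(0, 4): arr[0]=6 > arr[4]=3
(0, 5): arr[0]=6 > arr[5]=2
(1, 5): arr[1]=3 > arr[5]=2
(2, 3): arr[2]=15 > arr[3]=14
(2, 4): arr[2]=15 > arr[4]=3
(2, 5): arr[2]=15 > arr[5]=2
(3, 4): arr[3]=14 > arr[4]=3
(3, 5): arr[3]=14 > arr[5]=2
(4, 5): arr[4]=3 > arr[5]=2

Total inversions: 10

The array has 10 inversion(s): (0,1), (0,4), (0,5), (1,5), (2,3), (2,4), (2,5), (3,4), (3,5), (4,5). Each pair (i,j) satisfies i < j and arr[i] > arr[j].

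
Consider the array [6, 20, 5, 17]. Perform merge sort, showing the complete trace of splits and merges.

Merge sort trace:

Split: [6, 20, 5, 17] -> [6, 20] and [5, 17]
  Split: [6, 20] -> [6] and [20]
  Merge: [6] + [20] -> [6, 20]
  Split: [5, 17] -> [5] and [17]
  Merge: [5] + [17] -> [5, 17]
Merge: [6, 20] + [5, 17] -> [5, 6, 17, 20]

Final sorted array: [5, 6, 17, 20]

The merge sort proceeds by recursively splitting the array and merging sorted halves.
After all merges, the sorted array is [5, 6, 17, 20].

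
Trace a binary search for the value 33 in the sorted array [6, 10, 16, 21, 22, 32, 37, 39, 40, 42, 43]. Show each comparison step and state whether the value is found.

Binary search for 33 in [6, 10, 16, 21, 22, 32, 37, 39, 40, 42, 43]:

lo=0, hi=10, mid=5, arr[mid]=32 -> 32 < 33, search right half
lo=6, hi=10, mid=8, arr[mid]=40 -> 40 > 33, search left half
lo=6, hi=7, mid=6, arr[mid]=37 -> 37 > 33, search left half
lo=6 > hi=5, target 33 not found

Binary search determines that 33 is not in the array after 3 comparisons. The search space was exhausted without finding the target.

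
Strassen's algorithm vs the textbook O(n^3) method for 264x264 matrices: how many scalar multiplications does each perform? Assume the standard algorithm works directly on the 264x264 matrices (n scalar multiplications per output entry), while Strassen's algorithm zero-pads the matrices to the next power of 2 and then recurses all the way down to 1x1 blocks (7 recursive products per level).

Matrix multiplication for 264x264 matrices:

Strassen's algorithm requires power-of-2 dimensions. Pad 264x264 to 512x512 (next power of 2).

Standard algorithm: 264^3 = 18399744 multiplications
Strassen's algorithm: 7^(log2(512)) = 7^9 = 40353607 multiplications
Difference: 18399744 - 40353607 = -21953863 (Strassen uses MORE here due to padding overhead — for small or just-over-power-of-2 n, padding can outweigh the per-level savings)

Standard: 18399744 multiplications (264^3). Strassen: 40353607 multiplications (7^9, after padding to 512x512). Strassen reduces 8 recursive multiplications to 7 at each level.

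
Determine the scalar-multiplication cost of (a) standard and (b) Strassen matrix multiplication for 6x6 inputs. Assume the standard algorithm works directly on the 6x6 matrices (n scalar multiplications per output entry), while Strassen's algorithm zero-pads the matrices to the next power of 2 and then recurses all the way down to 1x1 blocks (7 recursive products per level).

Matrix multiplication for 6x6 matrices:

Strassen's algorithm requires power-of-2 dimensions. Pad 6x6 to 8x8 (next power of 2).

Standard algorithm: 6^3 = 216 multiplications
Strassen's algorithm: 7^(log2(8)) = 7^3 = 343 multiplications
Difference: 216 - 343 = -127 (Strassen uses MORE here due to padding overhead — for small or just-over-power-of-2 n, padding can outweigh the per-level savings)

Standard: 216 multiplications (6^3). Strassen: 343 multiplications (7^3, after padding to 8x8). Strassen reduces 8 recursive multiplications to 7 at each level.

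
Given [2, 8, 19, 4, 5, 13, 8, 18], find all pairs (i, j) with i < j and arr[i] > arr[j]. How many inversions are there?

Finding inversions in [2, 8, 19, 4, 5, 13, 8, 18]:

(1, 3): arr[1]=8 > arr[3]=4
(1, 4): arr[1]=8 > arr[4]=5
(2, 3): arr[2]=19 > arr[3]=4
(2, 4): arr[2]=19 > arr[4]=5
(2, 5): arr[2]=19 > arr[5]=13
(2, 6): arr[2]=19 > arr[6]=8
(2, 7): arr[2]=19 > arr[7]=18
(5, 6): arr[5]=13 > arr[6]=8

Total inversions: 8

The array has 8 inversion(s): (1,3), (1,4), (2,3), (2,4), (2,5), (2,6), (2,7), (5,6). Each pair (i,j) satisfies i < j and arr[i] > arr[j].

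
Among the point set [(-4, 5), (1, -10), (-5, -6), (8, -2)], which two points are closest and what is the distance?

Computing all pairwise distances among 4 points:

d((-4, 5), (1, -10)) = 15.8114
d((-4, 5), (-5, -6)) = 11.0454
d((-4, 5), (8, -2)) = 13.8924
d((1, -10), (-5, -6)) = 7.2111 <-- minimum
d((1, -10), (8, -2)) = 10.6301
d((-5, -6), (8, -2)) = 13.6015

Closest pair: (1, -10) and (-5, -6) with distance 7.2111

The closest pair is (1, -10) and (-5, -6) with Euclidean distance 7.2111. For 4 points, brute-force pairwise comparison is shown above. For large n, the divide-and-conquer algorithm (sort by x, recurse on halves, check the dividing strip) achieves O(n log n).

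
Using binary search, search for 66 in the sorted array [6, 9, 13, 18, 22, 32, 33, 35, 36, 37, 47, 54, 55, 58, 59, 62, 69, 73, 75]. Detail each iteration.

Binary search for 66 in [6, 9, 13, 18, 22, 32, 33, 35, 36, 37, 47, 54, 55, 58, 59, 62, 69, 73, 75]:

lo=0, hi=18, mid=9, arr[mid]=37 -> 37 < 66, search right half
lo=10, hi=18, mid=14, arr[mid]=59 -> 59 < 66, search right half
lo=15, hi=18, mid=16, arr[mid]=69 -> 69 > 66, search left half
lo=15, hi=15, mid=15, arr[mid]=62 -> 62 < 66, search right half
lo=16 > hi=15, target 66 not found

Binary search determines that 66 is not in the array after 4 comparisons. The search space was exhausted without finding the target.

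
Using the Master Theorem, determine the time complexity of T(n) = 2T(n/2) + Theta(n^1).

Master Theorem for T(n) = 2T(n/2) + O(n^1):

a = 2, b = 2, c = 1
log_b(a) = log_2(2) = 1.0000

Case 2: c = 1 = log_2(2) = 1.0000
T(n) = O(n^1 log n) = O(n log n)

For T(n) = 2T(n/2) + O(n^1): log_2(2) = 1.0000. This is Case 2 of the Master Theorem (c = log_b(a), equal work at all levels), giving O(n log n).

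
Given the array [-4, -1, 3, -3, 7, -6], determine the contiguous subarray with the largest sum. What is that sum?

Using Kadane's algorithm on [-4, -1, 3, -3, 7, -6]:

Scanning through the array:
Position 1 (value -1): max_ending_here = -1, max_so_far = -1
Position 2 (value 3): max_ending_here = 3, max_so_far = 3
Position 3 (value -3): max_ending_here = 0, max_so_far = 3
Position 4 (value 7): max_ending_here = 7, max_so_far = 7
Position 5 (value -6): max_ending_here = 1, max_so_far = 7

Maximum subarray: [3, -3, 7]
Maximum sum: 7

The maximum subarray is [3, -3, 7] with sum 7. This subarray runs from index 2 to index 4.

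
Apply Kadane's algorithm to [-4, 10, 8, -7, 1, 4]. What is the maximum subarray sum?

Using Kadane's algorithm on [-4, 10, 8, -7, 1, 4]:

Scanning through the array:
Position 1 (value 10): max_ending_here = 10, max_so_far = 10
Position 2 (value 8): max_ending_here = 18, max_so_far = 18
Position 3 (value -7): max_ending_here = 11, max_so_far = 18
Position 4 (value 1): max_ending_here = 12, max_so_far = 18
Position 5 (value 4): max_ending_here = 16, max_so_far = 18

Maximum subarray: [10, 8]
Maximum sum: 18

The maximum subarray is [10, 8] with sum 18. This subarray runs from index 1 to index 2.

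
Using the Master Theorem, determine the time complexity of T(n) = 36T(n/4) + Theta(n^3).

Master Theorem for T(n) = 36T(n/4) + O(n^3):

a = 36, b = 4, c = 3
log_b(a) = log_4(36) = 2.5850

Case 3: c = 3 > log_4(36) = 2.5850
T(n) = O(n^3) = O(n^3)

For T(n) = 36T(n/4) + O(n^3): log_4(36) = 2.5850. This is Case 3 of the Master Theorem (c > log_b(a), work dominated by root), giving O(n^3).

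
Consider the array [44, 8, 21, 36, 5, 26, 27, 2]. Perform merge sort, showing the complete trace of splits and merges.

Merge sort trace:

Split: [44, 8, 21, 36, 5, 26, 27, 2] -> [44, 8, 21, 36] and [5, 26, 27, 2]
  Split: [44, 8, 21, 36] -> [44, 8] and [21, 36]
    Split: [44, 8] -> [44] and [8]
    Merge: [44] + [8] -> [8, 44]
    Split: [21, 36] -> [21] and [36]
    Merge: [21] + [36] -> [21, 36]
  Merge: [8, 44] + [21, 36] -> [8, 21, 36, 44]
  Split: [5, 26, 27, 2] -> [5, 26] and [27, 2]
    Split: [5, 26] -> [5] and [26]
    Merge: [5] + [26] -> [5, 26]
    Split: [27, 2] -> [27] and [2]
    Merge: [27] + [2] -> [2, 27]
  Merge: [5, 26] + [2, 27] -> [2, 5, 26, 27]
Merge: [8, 21, 36, 44] + [2, 5, 26, 27] -> [2, 5, 8, 21, 26, 27, 36, 44]

Final sorted array: [2, 5, 8, 21, 26, 27, 36, 44]

The merge sort proceeds by recursively splitting the array and merging sorted halves.
After all merges, the sorted array is [2, 5, 8, 21, 26, 27, 36, 44].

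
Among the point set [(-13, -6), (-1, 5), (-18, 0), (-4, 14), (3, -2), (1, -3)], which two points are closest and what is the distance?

Computing all pairwise distances among 6 points:

d((-13, -6), (-1, 5)) = 16.2788
d((-13, -6), (-18, 0)) = 7.8102
d((-13, -6), (-4, 14)) = 21.9317
d((-13, -6), (3, -2)) = 16.4924
d((-13, -6), (1, -3)) = 14.3178
d((-1, 5), (-18, 0)) = 17.72
d((-1, 5), (-4, 14)) = 9.4868
d((-1, 5), (3, -2)) = 8.0623
d((-1, 5), (1, -3)) = 8.2462
d((-18, 0), (-4, 14)) = 19.799
d((-18, 0), (3, -2)) = 21.095
d((-18, 0), (1, -3)) = 19.2354
d((-4, 14), (3, -2)) = 17.4642
d((-4, 14), (1, -3)) = 17.72
d((3, -2), (1, -3)) = 2.2361 <-- minimum

Closest pair: (3, -2) and (1, -3) with distance 2.2361

The closest pair is (3, -2) and (1, -3) with Euclidean distance 2.2361. For 6 points, brute-force pairwise comparison is shown above. For large n, the divide-and-conquer algorithm (sort by x, recurse on halves, check the dividing strip) achieves O(n log n).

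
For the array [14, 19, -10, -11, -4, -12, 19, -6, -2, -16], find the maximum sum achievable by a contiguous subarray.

Using Kadane's algorithm on [14, 19, -10, -11, -4, -12, 19, -6, -2, -16]:

Scanning through the array:
Position 1 (value 19): max_ending_here = 33, max_so_far = 33
Position 2 (value -10): max_ending_here = 23, max_so_far = 33
Position 3 (value -11): max_ending_here = 12, max_so_far = 33
Position 4 (value -4): max_ending_here = 8, max_so_far = 33
Position 5 (value -12): max_ending_here = -4, max_so_far = 33
Position 6 (value 19): max_ending_here = 19, max_so_far = 33
Position 7 (value -6): max_ending_here = 13, max_so_far = 33
Position 8 (value -2): max_ending_here = 11, max_so_far = 33
Position 9 (value -16): max_ending_here = -5, max_so_far = 33

Maximum subarray: [14, 19]
Maximum sum: 33

The maximum subarray is [14, 19] with sum 33. This subarray runs from index 0 to index 1.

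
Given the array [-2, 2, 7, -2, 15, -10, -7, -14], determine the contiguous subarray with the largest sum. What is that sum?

Using Kadane's algorithm on [-2, 2, 7, -2, 15, -10, -7, -14]:

Scanning through the array:
Position 1 (value 2): max_ending_here = 2, max_so_far = 2
Position 2 (value 7): max_ending_here = 9, max_so_far = 9
Position 3 (value -2): max_ending_here = 7, max_so_far = 9
Position 4 (value 15): max_ending_here = 22, max_so_far = 22
Position 5 (value -10): max_ending_here = 12, max_so_far = 22
Position 6 (value -7): max_ending_here = 5, max_so_far = 22
Position 7 (value -14): max_ending_here = -9, max_so_far = 22

Maximum subarray: [2, 7, -2, 15]
Maximum sum: 22

The maximum subarray is [2, 7, -2, 15] with sum 22. This subarray runs from index 1 to index 4.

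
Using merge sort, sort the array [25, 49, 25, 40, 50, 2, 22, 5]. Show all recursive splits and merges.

Merge sort trace:

Split: [25, 49, 25, 40, 50, 2, 22, 5] -> [25, 49, 25, 40] and [50, 2, 22, 5]
  Split: [25, 49, 25, 40] -> [25, 49] and [25, 40]
    Split: [25, 49] -> [25] and [49]
    Merge: [25] + [49] -> [25, 49]
    Split: [25, 40] -> [25] and [40]
    Merge: [25] + [40] -> [25, 40]
  Merge: [25, 49] + [25, 40] -> [25, 25, 40, 49]
  Split: [50, 2, 22, 5] -> [50, 2] and [22, 5]
    Split: [50, 2] -> [50] and [2]
    Merge: [50] + [2] -> [2, 50]
    Split: [22, 5] -> [22] and [5]
    Merge: [22] + [5] -> [5, 22]
  Merge: [2, 50] + [5, 22] -> [2, 5, 22, 50]
Merge: [25, 25, 40, 49] + [2, 5, 22, 50] -> [2, 5, 22, 25, 25, 40, 49, 50]

Final sorted array: [2, 5, 22, 25, 25, 40, 49, 50]

The merge sort proceeds by recursively splitting the array and merging sorted halves.
After all merges, the sorted array is [2, 5, 22, 25, 25, 40, 49, 50].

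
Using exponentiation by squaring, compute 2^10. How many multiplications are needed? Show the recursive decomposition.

Computing 2^10 by squaring (build up from 2^1; each line after the first costs one multiplication):

2^1 = 2
2^2 = (2^1)^2 = 2^2 = 4
2^4 = (2^2)^2 = 4^2 = 16
2^5 = 2 * 2^4 = 2 * 16 = 32
2^10 = (2^5)^2 = 32^2 = 1024

Result: 1024
Multiplications needed: 4 (4 lines after 2^1)

2^10 = 1024. Using exponentiation by squaring, this requires 4 multiplications. The key idea: if the exponent is even, square the half-power; if odd, multiply by the base once.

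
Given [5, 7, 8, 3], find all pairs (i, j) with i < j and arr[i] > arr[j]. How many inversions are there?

Finding inversions in [5, 7, 8, 3]:

(0, 3): arr[0]=5 > arr[3]=3
(1, 3): arr[1]=7 > arr[3]=3
(2, 3): arr[2]=8 > arr[3]=3

Total inversions: 3

The array has 3 inversion(s): (0,3), (1,3), (2,3). Each pair (i,j) satisfies i < j and arr[i] > arr[j].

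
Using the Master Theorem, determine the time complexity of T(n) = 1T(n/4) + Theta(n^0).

Master Theorem for T(n) = 1T(n/4) + O(n^0):

a = 1, b = 4, c = 0
log_b(a) = log_4(1) = 0.0000

Case 2: c = 0 = log_4(1) = 0.0000
T(n) = O(n^0 log n) = O(log n)

For T(n) = 1T(n/4) + O(n^0): log_4(1) = 0.0000. This is Case 2 of the Master Theorem (c = log_b(a), equal work at all levels), giving O(log n).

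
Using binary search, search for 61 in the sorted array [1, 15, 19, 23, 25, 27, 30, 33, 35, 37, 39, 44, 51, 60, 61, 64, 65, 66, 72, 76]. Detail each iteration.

Binary search for 61 in [1, 15, 19, 23, 25, 27, 30, 33, 35, 37, 39, 44, 51, 60, 61, 64, 65, 66, 72, 76]:

lo=0, hi=19, mid=9, arr[mid]=37 -> 37 < 61, search right half
lo=10, hi=19, mid=14, arr[mid]=61 -> Found target at index 14!

Binary search finds 61 at index 14 after 2 comparisons. The search repeatedly halves the search space by comparing with the middle element.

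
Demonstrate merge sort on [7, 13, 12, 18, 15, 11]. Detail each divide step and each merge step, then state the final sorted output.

Merge sort trace:

Split: [7, 13, 12, 18, 15, 11] -> [7, 13, 12] and [18, 15, 11]
  Split: [7, 13, 12] -> [7] and [13, 12]
    Split: [13, 12] -> [13] and [12]
    Merge: [13] + [12] -> [12, 13]
  Merge: [7] + [12, 13] -> [7, 12, 13]
  Split: [18, 15, 11] -> [18] and [15, 11]
    Split: [15, 11] -> [15] and [11]
    Merge: [15] + [11] -> [11, 15]
  Merge: [18] + [11, 15] -> [11, 15, 18]
Merge: [7, 12, 13] + [11, 15, 18] -> [7, 11, 12, 13, 15, 18]

Final sorted array: [7, 11, 12, 13, 15, 18]

The merge sort proceeds by recursively splitting the array and merging sorted halves.
After all merges, the sorted array is [7, 11, 12, 13, 15, 18].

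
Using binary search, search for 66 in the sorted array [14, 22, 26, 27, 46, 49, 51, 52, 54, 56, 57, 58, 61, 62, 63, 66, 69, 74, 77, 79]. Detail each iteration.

Binary search for 66 in [14, 22, 26, 27, 46, 49, 51, 52, 54, 56, 57, 58, 61, 62, 63, 66, 69, 74, 77, 79]:

lo=0, hi=19, mid=9, arr[mid]=56 -> 56 < 66, search right half
lo=10, hi=19, mid=14, arr[mid]=63 -> 63 < 66, search right half
lo=15, hi=19, mid=17, arr[mid]=74 -> 74 > 66, search left half
lo=15, hi=16, mid=15, arr[mid]=66 -> Found target at index 15!

Binary search finds 66 at index 15 after 4 comparisons. The search repeatedly halves the search space by comparing with the middle element.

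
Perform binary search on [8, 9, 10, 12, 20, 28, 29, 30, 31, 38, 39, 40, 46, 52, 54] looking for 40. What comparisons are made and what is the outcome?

Binary search for 40 in [8, 9, 10, 12, 20, 28, 29, 30, 31, 38, 39, 40, 46, 52, 54]:

lo=0, hi=14, mid=7, arr[mid]=30 -> 30 < 40, search right half
lo=8, hi=14, mid=11, arr[mid]=40 -> Found target at index 11!

Binary search finds 40 at index 11 after 2 comparisons. The search repeatedly halves the search space by comparing with the middle element.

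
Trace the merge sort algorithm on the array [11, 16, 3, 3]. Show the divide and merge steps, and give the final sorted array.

Merge sort trace:

Split: [11, 16, 3, 3] -> [11, 16] and [3, 3]
  Split: [11, 16] -> [11] and [16]
  Merge: [11] + [16] -> [11, 16]
  Split: [3, 3] -> [3] and [3]
  Merge: [3] + [3] -> [3, 3]
Merge: [11, 16] + [3, 3] -> [3, 3, 11, 16]

Final sorted array: [3, 3, 11, 16]

The merge sort proceeds by recursively splitting the array and merging sorted halves.
After all merges, the sorted array is [3, 3, 11, 16].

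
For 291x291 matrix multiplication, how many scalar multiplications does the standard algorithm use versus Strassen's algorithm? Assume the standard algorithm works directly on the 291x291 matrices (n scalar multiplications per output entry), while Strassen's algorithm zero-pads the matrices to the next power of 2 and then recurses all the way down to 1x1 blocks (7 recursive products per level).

Matrix multiplication for 291x291 matrices:

Strassen's algorithm requires power-of-2 dimensions. Pad 291x291 to 512x512 (next power of 2).

Standard algorithm: 291^3 = 24642171 multiplications
Strassen's algorithm: 7^(log2(512)) = 7^9 = 40353607 multiplications
Difference: 24642171 - 40353607 = -15711436 (Strassen uses MORE here due to padding overhead — for small or just-over-power-of-2 n, padding can outweigh the per-level savings)

Standard: 24642171 multiplications (291^3). Strassen: 40353607 multiplications (7^9, after padding to 512x512). Strassen reduces 8 recursive multiplications to 7 at each level.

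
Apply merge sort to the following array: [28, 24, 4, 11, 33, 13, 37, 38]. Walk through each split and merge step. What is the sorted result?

Merge sort trace:

Split: [28, 24, 4, 11, 33, 13, 37, 38] -> [28, 24, 4, 11] and [33, 13, 37, 38]
  Split: [28, 24, 4, 11] -> [28, 24] and [4, 11]
    Split: [28, 24] -> [28] and [24]
    Merge: [28] + [24] -> [24, 28]
    Split: [4, 11] -> [4] and [11]
    Merge: [4] + [11] -> [4, 11]
  Merge: [24, 28] + [4, 11] -> [4, 11, 24, 28]
  Split: [33, 13, 37, 38] -> [33, 13] and [37, 38]
    Split: [33, 13] -> [33] and [13]
    Merge: [33] + [13] -> [13, 33]
    Split: [37, 38] -> [37] and [38]
    Merge: [37] + [38] -> [37, 38]
  Merge: [13, 33] + [37, 38] -> [13, 33, 37, 38]
Merge: [4, 11, 24, 28] + [13, 33, 37, 38] -> [4, 11, 13, 24, 28, 33, 37, 38]

Final sorted array: [4, 11, 13, 24, 28, 33, 37, 38]

The merge sort proceeds by recursively splitting the array and merging sorted halves.
After all merges, the sorted array is [4, 11, 13, 24, 28, 33, 37, 38].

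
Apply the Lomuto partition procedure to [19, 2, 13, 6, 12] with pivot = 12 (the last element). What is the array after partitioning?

Lomuto partition with pivot = 12:

Initial array: [19, 2, 13, 6, 12]

arr[0]=19 > 12: no swap
arr[1]=2 <= 12: swap with position 0, array becomes [2, 19, 13, 6, 12]
arr[2]=13 > 12: no swap
arr[3]=6 <= 12: swap with position 1, array becomes [2, 6, 13, 19, 12]

Place pivot at position 2: [2, 6, 12, 19, 13]
Pivot position: 2

After partitioning with pivot 12, the array becomes [2, 6, 12, 19, 13]. The pivot is placed at index 2. All elements to the left of the pivot are <= 12, and all elements to the right are > 12.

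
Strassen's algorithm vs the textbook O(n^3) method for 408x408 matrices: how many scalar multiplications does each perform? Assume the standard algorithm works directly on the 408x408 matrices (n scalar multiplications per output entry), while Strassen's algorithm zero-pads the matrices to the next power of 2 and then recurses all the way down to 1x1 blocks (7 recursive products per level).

Matrix multiplication for 408x408 matrices:

Strassen's algorithm requires power-of-2 dimensions. Pad 408x408 to 512x512 (next power of 2).

Standard algorithm: 408^3 = 67917312 multiplications
Strassen's algorithm: 7^(log2(512)) = 7^9 = 40353607 multiplications
Savings: 67917312 - 40353607 = 27563705 multiplications

Standard: 67917312 multiplications (408^3). Strassen: 40353607 multiplications (7^9, after padding to 512x512). Strassen reduces 8 recursive multiplications to 7 at each level.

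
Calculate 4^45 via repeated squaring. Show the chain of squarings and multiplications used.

Computing 4^45 by squaring (build up from 4^1; each line after the first costs one multiplication):

4^1 = 4
4^2 = (4^1)^2 = 4^2 = 16
4^4 = (4^2)^2 = 16^2 = 256
4^5 = 4 * 4^4 = 4 * 256 = 1024
4^10 = (4^5)^2 = 1024^2 = 1048576
4^11 = 4 * 4^10 = 4 * 1048576 = 4194304
4^22 = (4^11)^2 = 4194304^2 = 17592186044416
4^44 = (4^22)^2 = 17592186044416^2 = 309485009821345068724781056
4^45 = 4 * 4^44 = 4 * 309485009821345068724781056 = 1237940039285380274899124224

Result: 1237940039285380274899124224
Multiplications needed: 8 (8 lines after 4^1)

4^45 = 1237940039285380274899124224. Using exponentiation by squaring, this requires 8 multiplications. The key idea: if the exponent is even, square the half-power; if odd, multiply by the base once.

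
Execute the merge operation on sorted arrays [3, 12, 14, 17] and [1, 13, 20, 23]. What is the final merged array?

Merging process:

Compare 3 vs 1: take 1 from right. Merged: [1]
Compare 3 vs 13: take 3 from left. Merged: [1, 3]
Compare 12 vs 13: take 12 from left. Merged: [1, 3, 12]
Compare 14 vs 13: take 13 from right. Merged: [1, 3, 12, 13]
Compare 14 vs 20: take 14 from left. Merged: [1, 3, 12, 13, 14]
Compare 17 vs 20: take 17 from left. Merged: [1, 3, 12, 13, 14, 17]
Append remaining from right: [20, 23]. Merged: [1, 3, 12, 13, 14, 17, 20, 23]

Final merged array: [1, 3, 12, 13, 14, 17, 20, 23]
Total comparisons: 6

The merged array is [1, 3, 12, 13, 14, 17, 20, 23], requiring 6 comparisons. The merge step runs in O(n) time where n is the total number of elements.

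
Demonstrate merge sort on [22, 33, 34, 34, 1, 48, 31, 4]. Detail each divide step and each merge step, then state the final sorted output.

Merge sort trace:

Split: [22, 33, 34, 34, 1, 48, 31, 4] -> [22, 33, 34, 34] and [1, 48, 31, 4]
  Split: [22, 33, 34, 34] -> [22, 33] and [34, 34]
    Split: [22, 33] -> [22] and [33]
    Merge: [22] + [33] -> [22, 33]
    Split: [34, 34] -> [34] and [34]
    Merge: [34] + [34] -> [34, 34]
  Merge: [22, 33] + [34, 34] -> [22, 33, 34, 34]
  Split: [1, 48, 31, 4] -> [1, 48] and [31, 4]
    Split: [1, 48] -> [1] and [48]
    Merge: [1] + [48] -> [1, 48]
    Split: [31, 4] -> [31] and [4]
    Merge: [31] + [4] -> [4, 31]
  Merge: [1, 48] + [4, 31] -> [1, 4, 31, 48]
Merge: [22, 33, 34, 34] + [1, 4, 31, 48] -> [1, 4, 22, 31, 33, 34, 34, 48]

Final sorted array: [1, 4, 22, 31, 33, 34, 34, 48]

The merge sort proceeds by recursively splitting the array and merging sorted halves.
After all merges, the sorted array is [1, 4, 22, 31, 33, 34, 34, 48].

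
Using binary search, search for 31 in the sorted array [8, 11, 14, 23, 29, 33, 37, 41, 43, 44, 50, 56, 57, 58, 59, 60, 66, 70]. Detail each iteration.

Binary search for 31 in [8, 11, 14, 23, 29, 33, 37, 41, 43, 44, 50, 56, 57, 58, 59, 60, 66, 70]:

lo=0, hi=17, mid=8, arr[mid]=43 -> 43 > 31, search left half
lo=0, hi=7, mid=3, arr[mid]=23 -> 23 < 31, search right half
lo=4, hi=7, mid=5, arr[mid]=33 -> 33 > 31, search left half
lo=4, hi=4, mid=4, arr[mid]=29 -> 29 < 31, search right half
lo=5 > hi=4, target 31 not found

Binary search determines that 31 is not in the array after 4 comparisons. The search space was exhausted without finding the target.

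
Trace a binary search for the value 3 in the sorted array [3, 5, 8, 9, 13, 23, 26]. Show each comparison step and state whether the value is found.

Binary search for 3 in [3, 5, 8, 9, 13, 23, 26]:

lo=0, hi=6, mid=3, arr[mid]=9 -> 9 > 3, search left half
lo=0, hi=2, mid=1, arr[mid]=5 -> 5 > 3, search left half
lo=0, hi=0, mid=0, arr[mid]=3 -> Found target at index 0!

Binary search finds 3 at index 0 after 3 comparisons. The search repeatedly halves the search space by comparing with the middle element.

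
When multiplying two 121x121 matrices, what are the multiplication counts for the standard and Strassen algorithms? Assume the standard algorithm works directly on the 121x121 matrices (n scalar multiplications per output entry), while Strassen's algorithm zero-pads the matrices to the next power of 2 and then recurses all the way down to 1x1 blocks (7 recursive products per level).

Matrix multiplication for 121x121 matrices:

Strassen's algorithm requires power-of-2 dimensions. Pad 121x121 to 128x128 (next power of 2).

Standard algorithm: 121^3 = 1771561 multiplications
Strassen's algorithm: 7^(log2(128)) = 7^7 = 823543 multiplications
Savings: 1771561 - 823543 = 948018 multiplications

Standard: 1771561 multiplications (121^3). Strassen: 823543 multiplications (7^7, after padding to 128x128). Strassen reduces 8 recursive multiplications to 7 at each level.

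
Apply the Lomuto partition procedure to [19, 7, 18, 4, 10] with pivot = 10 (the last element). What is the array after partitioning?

Lomuto partition with pivot = 10:

Initial array: [19, 7, 18, 4, 10]

arr[0]=19 > 10: no swap
arr[1]=7 <= 10: swap with position 0, array becomes [7, 19, 18, 4, 10]
arr[2]=18 > 10: no swap
arr[3]=4 <= 10: swap with position 1, array becomes [7, 4, 18, 19, 10]

Place pivot at position 2: [7, 4, 10, 19, 18]
Pivot position: 2

After partitioning with pivot 10, the array becomes [7, 4, 10, 19, 18]. The pivot is placed at index 2. All elements to the left of the pivot are <= 10, and all elements to the right are > 10.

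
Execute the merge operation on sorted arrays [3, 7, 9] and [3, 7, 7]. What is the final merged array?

Merging process:

Compare 3 vs 3: take 3 from left. Merged: [3]
Compare 7 vs 3: take 3 from right. Merged: [3, 3]
Compare 7 vs 7: take 7 from left. Merged: [3, 3, 7]
Compare 9 vs 7: take 7 from right. Merged: [3, 3, 7, 7]
Compare 9 vs 7: take 7 from right. Merged: [3, 3, 7, 7, 7]
Append remaining from left: [9]. Merged: [3, 3, 7, 7, 7, 9]

Final merged array: [3, 3, 7, 7, 7, 9]
Total comparisons: 5

The merged array is [3, 3, 7, 7, 7, 9], requiring 5 comparisons. The merge step runs in O(n) time where n is the total number of elements.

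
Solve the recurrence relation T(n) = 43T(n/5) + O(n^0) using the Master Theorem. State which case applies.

Master Theorem for T(n) = 43T(n/5) + O(n^0):

a = 43, b = 5, c = 0
log_b(a) = log_5(43) = 2.3370

Case 1: c = 0 < log_5(43) = 2.3370
T(n) = O(n^(log_5 43))

For T(n) = 43T(n/5) + O(n^0): log_5(43) = 2.3370. This is Case 1 of the Master Theorem (c < log_b(a), work dominated by leaves), giving O(n^(log_5 43)).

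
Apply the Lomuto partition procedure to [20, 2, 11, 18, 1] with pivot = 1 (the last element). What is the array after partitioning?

Lomuto partition with pivot = 1:

Initial array: [20, 2, 11, 18, 1]

arr[0]=20 > 1: no swap
arr[1]=2 > 1: no swap
arr[2]=11 > 1: no swap
arr[3]=18 > 1: no swap

Place pivot at position 0: [1, 2, 11, 18, 20]
Pivot position: 0

After partitioning with pivot 1, the array becomes [1, 2, 11, 18, 20]. The pivot is placed at index 0. All elements to the left of the pivot are <= 1, and all elements to the right are > 1.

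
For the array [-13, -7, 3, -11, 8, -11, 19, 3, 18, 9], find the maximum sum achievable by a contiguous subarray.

Using Kadane's algorithm on [-13, -7, 3, -11, 8, -11, 19, 3, 18, 9]:

Scanning through the array:
Position 1 (value -7): max_ending_here = -7, max_so_far = -7
Position 2 (value 3): max_ending_here = 3, max_so_far = 3
Position 3 (value -11): max_ending_here = -8, max_so_far = 3
Position 4 (value 8): max_ending_here = 8, max_so_far = 8
Position 5 (value -11): max_ending_here = -3, max_so_far = 8
Position 6 (value 19): max_ending_here = 19, max_so_far = 19
Position 7 (value 3): max_ending_here = 22, max_so_far = 22
Position 8 (value 18): max_ending_here = 40, max_so_far = 40
Position 9 (value 9): max_ending_here = 49, max_so_far = 49

Maximum subarray: [19, 3, 18, 9]
Maximum sum: 49

The maximum subarray is [19, 3, 18, 9] with sum 49. This subarray runs from index 6 to index 9.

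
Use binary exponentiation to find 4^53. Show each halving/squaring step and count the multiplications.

Computing 4^53 by squaring (build up from 4^1; each line after the first costs one multiplication):

4^1 = 4
4^2 = (4^1)^2 = 4^2 = 16
4^3 = 4 * 4^2 = 4 * 16 = 64
4^6 = (4^3)^2 = 64^2 = 4096
4^12 = (4^6)^2 = 4096^2 = 16777216
4^13 = 4 * 4^12 = 4 * 16777216 = 67108864
4^26 = (4^13)^2 = 67108864^2 = 4503599627370496
4^52 = (4^26)^2 = 4503599627370496^2 = 20282409603651670423947251286016
4^53 = 4 * 4^52 = 4 * 20282409603651670423947251286016 = 81129638414606681695789005144064

Result: 81129638414606681695789005144064
Multiplications needed: 8 (8 lines after 4^1)

4^53 = 81129638414606681695789005144064. Using exponentiation by squaring, this requires 8 multiplications. The key idea: if the exponent is even, square the half-power; if odd, multiply by the base once.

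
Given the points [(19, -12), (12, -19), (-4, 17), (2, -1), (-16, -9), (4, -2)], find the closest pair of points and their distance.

Computing all pairwise distances among 6 points:

d((19, -12), (12, -19)) = 9.8995
d((19, -12), (-4, 17)) = 37.0135
d((19, -12), (2, -1)) = 20.2485
d((19, -12), (-16, -9)) = 35.1283
d((19, -12), (4, -2)) = 18.0278
d((12, -19), (-4, 17)) = 39.3954
d((12, -19), (2, -1)) = 20.5913
d((12, -19), (-16, -9)) = 29.7321
d((12, -19), (4, -2)) = 18.7883
d((-4, 17), (2, -1)) = 18.9737
d((-4, 17), (-16, -9)) = 28.6356
d((-4, 17), (4, -2)) = 20.6155
d((2, -1), (-16, -9)) = 19.6977
d((2, -1), (4, -2)) = 2.2361 <-- minimum
d((-16, -9), (4, -2)) = 21.1896

Closest pair: (2, -1) and (4, -2) with distance 2.2361

The closest pair is (2, -1) and (4, -2) with Euclidean distance 2.2361. For 6 points, brute-force pairwise comparison is shown above. For large n, the divide-and-conquer algorithm (sort by x, recurse on halves, check the dividing strip) achieves O(n log n).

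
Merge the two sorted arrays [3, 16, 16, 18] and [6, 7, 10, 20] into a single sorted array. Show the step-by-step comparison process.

Merging process:

Compare 3 vs 6: take 3 from left. Merged: [3]
Compare 16 vs 6: take 6 from right. Merged: [3, 6]
Compare 16 vs 7: take 7 from right. Merged: [3, 6, 7]
Compare 16 vs 10: take 10 from right. Merged: [3, 6, 7, 10]
Compare 16 vs 20: take 16 from left. Merged: [3, 6, 7, 10, 16]
Compare 16 vs 20: take 16 from left. Merged: [3, 6, 7, 10, 16, 16]
Compare 18 vs 20: take 18 from left. Merged: [3, 6, 7, 10, 16, 16, 18]
Append remaining from right: [20]. Merged: [3, 6, 7, 10, 16, 16, 18, 20]

Final merged array: [3, 6, 7, 10, 16, 16, 18, 20]
Total comparisons: 7

The merged array is [3, 6, 7, 10, 16, 16, 18, 20], requiring 7 comparisons. The merge step runs in O(n) time where n is the total number of elements.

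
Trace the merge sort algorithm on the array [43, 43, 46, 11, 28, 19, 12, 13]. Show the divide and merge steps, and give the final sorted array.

Merge sort trace:

Split: [43, 43, 46, 11, 28, 19, 12, 13] -> [43, 43, 46, 11] and [28, 19, 12, 13]
  Split: [43, 43, 46, 11] -> [43, 43] and [46, 11]
    Split: [43, 43] -> [43] and [43]
    Merge: [43] + [43] -> [43, 43]
    Split: [46, 11] -> [46] and [11]
    Merge: [46] + [11] -> [11, 46]
  Merge: [43, 43] + [11, 46] -> [11, 43, 43, 46]
  Split: [28, 19, 12, 13] -> [28, 19] and [12, 13]
    Split: [28, 19] -> [28] and [19]
    Merge: [28] + [19] -> [19, 28]
    Split: [12, 13] -> [12] and [13]
    Merge: [12] + [13] -> [12, 13]
  Merge: [19, 28] + [12, 13] -> [12, 13, 19, 28]
Merge: [11, 43, 43, 46] + [12, 13, 19, 28] -> [11, 12, 13, 19, 28, 43, 43, 46]

Final sorted array: [11, 12, 13, 19, 28, 43, 43, 46]

The merge sort proceeds by recursively splitting the array and merging sorted halves.
After all merges, the sorted array is [11, 12, 13, 19, 28, 43, 43, 46].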